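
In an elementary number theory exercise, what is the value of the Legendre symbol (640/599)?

Reduce the numerator: 640 ≡ 41 (mod 599), so (640/599) = (41/599).
41 ≡ 1 (mod 4), so quadratic reciprocity gives (41/599) = (599/41). Reduce: 599 ≡ 25 (mod 41). Now have (25/41).
25 ≡ 1 (mod 4), so quadratic reciprocity gives (25/41) = (41/25). Reduce: 41 ≡ 16 (mod 25). Now have (16/25).
Factor out 2: 16 = 2^4. Since 25 ≡ 1 (mod 8), (2/25) = +1, and (2/25)^4 = +1. Now have (1/25).
(1/25) = 1. Collecting the sign factors: 1.

1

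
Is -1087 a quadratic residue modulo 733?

no

(-1087/733)
  = (1087/733)    [733 ≡ 1 mod 4 ⇒ (-1/733) = +1]
  = (354/733)    [1087 ≡ 354 mod 733]
  = -(177/733)    [733 ≡ 5 mod 8 ⇒ (2/733) = -1]
  = -(733/177)    [QR: 177 ≡ 1 mod 4, sign kept]
  = -(25/177)    [733 ≡ 25 mod 177]
  = -(177/25)    [QR: 25 ≡ 1 mod 4, sign kept]
  = -(2/25)    [177 ≡ 2 mod 25]
  = -(1/25)    [25 ≡ 1 mod 8 ⇒ (2/25) = +1]
  = -1    [(1/25) = 1]
(-1087/733) = -1, and 733 is prime, so -1087 is not a quadratic residue mod 733.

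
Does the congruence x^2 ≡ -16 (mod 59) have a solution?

Pull out -1: (-16/59) = (-1/59)·(16/59). Since 59 ≡ 3 (mod 4), (-1/59) = -1. Now have -(16/59).
Factor out 2: 16 = 2^4. Since 59 ≡ 3 (mod 8), (2/59) = -1, and (2/59)^4 = +1. Now have -(1/59).
(1/59) = 1. Collecting the sign factors: -1.
(-16/59) = -1, and 59 is prime, so -16 is not a quadratic residue mod 59.

no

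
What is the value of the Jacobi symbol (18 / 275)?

Factor out 2: 18 = 2·9. Since 275 ≡ 3 (mod 8), (2 / 275) = -1. Now have -(9 / 275).
9 ≡ 1 (mod 4), so quadratic reciprocity gives (9 / 275) = (275 / 9). Reduce: 275 ≡ 5 (mod 9). Now have -(5 / 9).
5 ≡ 1 (mod 4), so quadratic reciprocity gives (5 / 9) = (9 / 5). Reduce: 9 ≡ 4 (mod 5). Now have -(4 / 5).
Factor out 2: 4 = 2^2. Since 5 ≡ 5 (mod 8), (2 / 5) = -1, and (2 / 5)^2 = +1. Now have -(1 / 5).
(1 / 5) = 1. Collecting the sign factors: -1.

-1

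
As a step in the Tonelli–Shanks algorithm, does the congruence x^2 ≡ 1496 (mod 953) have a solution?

Reduce the numerator: 1496 ≡ 543 (mod 953), so (1496|953) = (543|953).
953 ≡ 1 (mod 4), so quadratic reciprocity gives (543|953) = (953|543). Reduce: 953 ≡ 410 (mod 543). Now have (410|543).
Factor out 2: 410 = 2·205. Since 543 ≡ 7 (mod 8), (2|543) = +1. Now have (205|543).
205 ≡ 1 (mod 4), so quadratic reciprocity gives (205|543) = (543|205). Reduce: 543 ≡ 133 (mod 205). Now have (133|205).
133 ≡ 1 (mod 4), so quadratic reciprocity gives (133|205) = (205|133). Reduce: 205 ≡ 72 (mod 133). Now have (72|133).
Factor out 2: 72 = 2^3·9. Since 133 ≡ 5 (mod 8), (2|133) = -1, and (2|133)^3 = -1. Now have -(9|133).
9 ≡ 1 (mod 4), so quadratic reciprocity gives (9|133) = (133|9). Reduce: 133 ≡ 7 (mod 9). Now have -(7|9).
9 ≡ 1 (mod 4), so quadratic reciprocity gives (7|9) = (9|7). Reduce: 9 ≡ 2 (mod 7). Now have -(2|7).
Factor out 2: 2 = 2. Since 7 ≡ 7 (mod 8), (2|7) = +1. Now have -(1|7).
(1|7) = 1. Collecting the sign factors: -1.
The Legendre symbol is -1, so x^2 ≡ 1496 (mod 953) has no solution.

no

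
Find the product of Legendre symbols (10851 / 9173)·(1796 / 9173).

By multiplicativity, (10851·1796 / 9173) = (10851 / 9173)·(1796 / 9173).
First factor (10851 / 9173):
Reduce the numerator: 10851 ≡ 1678 (mod 9173), so (10851 / 9173) = (1678 / 9173).
Factor out 2: 1678 = 2·839. Since 9173 ≡ 5 (mod 8), (2 / 9173) = -1. Now have -(839 / 9173).
9173 ≡ 1 (mod 4), so quadratic reciprocity gives (839 / 9173) = (9173 / 839). Reduce: 9173 ≡ 783 (mod 839). Now have -(783 / 839).
Both 783 ≡ 3 and 839 ≡ 3 (mod 4), so reciprocity gives (783 / 839) = -(839 / 783). Reduce: 839 ≡ 56 (mod 783). Now have (56 / 783).
Factor out 2: 56 = 2^3·7. Since 783 ≡ 7 (mod 8), (2 / 783) = +1, and (2 / 783)^3 = +1. Now have (7 / 783).
Both 7 ≡ 3 and 783 ≡ 3 (mod 4), so reciprocity gives (7 / 783) = -(783 / 7). Reduce: 783 ≡ 6 (mod 7). Now have -(6 / 7).
Factor out 2: 6 = 2·3. Since 7 ≡ 7 (mod 8), (2 / 7) = +1. Now have -(3 / 7).
Both 3 ≡ 3 and 7 ≡ 3 (mod 4), so reciprocity gives (3 / 7) = -(7 / 3). Reduce: 7 ≡ 1 (mod 3). Now have (1 / 3).
(1 / 3) = 1. Collecting the sign factors: 1.
Second factor (1796 / 9173):
Factor out 2: 1796 = 2^2·449. Since 9173 ≡ 5 (mod 8), (2 / 9173) = -1, and (2 / 9173)^2 = +1. Now have (449 / 9173).
449 ≡ 1 (mod 4), so quadratic reciprocity gives (449 / 9173) = (9173 / 449). Reduce: 9173 ≡ 193 (mod 449). Now have (193 / 449).
193 ≡ 1 (mod 4), so quadratic reciprocity gives (193 / 449) = (449 / 193). Reduce: 449 ≡ 63 (mod 193). Now have (63 / 193).
193 ≡ 1 (mod 4), so quadratic reciprocity gives (63 / 193) = (193 / 63). Reduce: 193 ≡ 4 (mod 63). Now have (4 / 63).
Factor out 2: 4 = 2^2. Since 63 ≡ 7 (mod 8), (2 / 63) = +1, and (2 / 63)^2 = +1. Now have (1 / 63).
(1 / 63) = 1. Collecting the sign factors: 1.
Product: (1)·(1) = 1.

1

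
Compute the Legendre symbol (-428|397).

Pull out -1: (-428|397) = (-1|397)·(428|397). Since 397 ≡ 1 (mod 4), (-1|397) = +1. Now have (428|397).
Reduce the numerator: 428 ≡ 31 (mod 397), so (428|397) = (31|397).
397 ≡ 1 (mod 4), so quadratic reciprocity gives (31|397) = (397|31). Reduce: 397 ≡ 25 (mod 31). Now have (25|31).
25 ≡ 1 (mod 4), so quadratic reciprocity gives (25|31) = (31|25). Reduce: 31 ≡ 6 (mod 25). Now have (6|25).
Factor out 2: 6 = 2·3. Since 25 ≡ 1 (mod 8), (2|25) = +1. Now have (3|25).
25 ≡ 1 (mod 4), so quadratic reciprocity gives (3|25) = (25|3). Reduce: 25 ≡ 1 (mod 3). Now have (1|3).
(1|3) = 1. Collecting the sign factors: 1.

1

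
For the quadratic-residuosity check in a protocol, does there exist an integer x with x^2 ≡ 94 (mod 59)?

yes

(94/59)
  = (35/59)    [94 ≡ 35 mod 59]
  = -(59/35)    [QR: both ≡ 3 mod 4, sign flips]
  = -(24/35)    [59 ≡ 24 mod 35]
  = (3/35)    [35 ≡ 3 mod 8 ⇒ (2/35)^3 = -1]
  = -(35/3)    [QR: both ≡ 3 mod 4, sign flips]
  = -(2/3)    [35 ≡ 2 mod 3]
  = (1/3)    [3 ≡ 3 mod 8 ⇒ (2/3) = -1]
  = 1    [(1/3) = 1]
The Legendre symbol is 1, so x^2 ≡ 94 (mod 59) has solution.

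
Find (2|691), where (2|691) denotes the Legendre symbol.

(2|691)
  = -(1|691)    [691 ≡ 3 mod 8 ⇒ (2|691) = -1]
  = -1    [(1|691) = 1]

-1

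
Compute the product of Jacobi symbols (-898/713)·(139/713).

1

By multiplicativity, (-898·139/713) = (-898/713)·(139/713).
First factor (-898/713):
Pull out -1: (-898/713) = (-1/713)·(898/713). Since 713 ≡ 1 (mod 4), (-1/713) = +1. Now have (898/713).
Reduce the numerator: 898 ≡ 185 (mod 713), so (898/713) = (185/713).
185 ≡ 1 (mod 4), so quadratic reciprocity gives (185/713) = (713/185). Reduce: 713 ≡ 158 (mod 185). Now have (158/185).
Factor out 2: 158 = 2·79. Since 185 ≡ 1 (mod 8), (2/185) = +1. Now have (79/185).
185 ≡ 1 (mod 4), so quadratic reciprocity gives (79/185) = (185/79). Reduce: 185 ≡ 27 (mod 79). Now have (27/79).
Both 27 ≡ 3 and 79 ≡ 3 (mod 4), so reciprocity gives (27/79) = -(79/27). Reduce: 79 ≡ 25 (mod 27). Now have -(25/27).
25 ≡ 1 (mod 4), so quadratic reciprocity gives (25/27) = (27/25). Reduce: 27 ≡ 2 (mod 25). Now have -(2/25).
Factor out 2: 2 = 2. Since 25 ≡ 1 (mod 8), (2/25) = +1. Now have -(1/25).
(1/25) = 1. Collecting the sign factors: -1.
Second factor (139/713):
713 ≡ 1 (mod 4), so quadratic reciprocity gives (139/713) = (713/139). Reduce: 713 ≡ 18 (mod 139). Now have (18/139).
Factor out 2: 18 = 2·9. Since 139 ≡ 3 (mod 8), (2/139) = -1. Now have -(9/139).
9 ≡ 1 (mod 4), so quadratic reciprocity gives (9/139) = (139/9). Reduce: 139 ≡ 4 (mod 9). Now have -(4/9).
Factor out 2: 4 = 2^2. Since 9 ≡ 1 (mod 8), (2/9) = +1, and (2/9)^2 = +1. Now have -(1/9).
(1/9) = 1. Collecting the sign factors: -1.
Product: (-1)·(-1) = 1.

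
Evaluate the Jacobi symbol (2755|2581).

0

Reduce the numerator: 2755 ≡ 174 (mod 2581), so (2755|2581) = (174|2581).
Factor out 2: 174 = 2·87. Since 2581 ≡ 5 (mod 8), (2|2581) = -1. Now have -(87|2581).
2581 ≡ 1 (mod 4), so quadratic reciprocity gives (87|2581) = (2581|87). Reduce: 2581 ≡ 58 (mod 87). Now have -(58|87).
Factor out 2: 58 = 2·29. Since 87 ≡ 7 (mod 8), (2|87) = +1. Now have -(29|87).
29 ≡ 1 (mod 4), so quadratic reciprocity gives (29|87) = (87|29). Reduce: 87 ≡ 0 (mod 29). Now have -(0|29).
The numerator is now 0 with denominator 29 > 1: the symbol is 0.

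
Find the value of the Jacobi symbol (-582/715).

Reduce the numerator: -582 ≡ 133 (mod 715), so (-582/715) = (133/715).
133 ≡ 1 (mod 4), so quadratic reciprocity gives (133/715) = (715/133). Reduce: 715 ≡ 50 (mod 133). Now have (50/133).
Factor out 2: 50 = 2·25. Since 133 ≡ 5 (mod 8), (2/133) = -1. Now have -(25/133).
25 ≡ 1 (mod 4), so quadratic reciprocity gives (25/133) = (133/25). Reduce: 133 ≡ 8 (mod 25). Now have -(8/25).
Factor out 2: 8 = 2^3. Since 25 ≡ 1 (mod 8), (2/25) = +1, and (2/25)^3 = +1. Now have -(1/25).
(1/25) = 1. Collecting the sign factors: -1.

-1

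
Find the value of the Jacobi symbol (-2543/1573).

(-2543/1573)
  = (603/1573)    [-2543 ≡ 603 mod 1573]
  = (1573/603)    [QR: 1573 ≡ 1 mod 4, sign kept]
  = (367/603)    [1573 ≡ 367 mod 603]
  = -(603/367)    [QR: both ≡ 3 mod 4, sign flips]
  = -(236/367)    [603 ≡ 236 mod 367]
  = -(59/367)    [367 ≡ 7 mod 8 ⇒ (2/367)^2 = +1]
  = (367/59)    [QR: both ≡ 3 mod 4, sign flips]
  = (13/59)    [367 ≡ 13 mod 59]
  = (59/13)    [QR: 13 ≡ 1 mod 4, sign kept]
  = (7/13)    [59 ≡ 7 mod 13]
  = (13/7)    [QR: 13 ≡ 1 mod 4, sign kept]
  = (6/7)    [13 ≡ 6 mod 7]
  = (3/7)    [7 ≡ 7 mod 8 ⇒ (2/7) = +1]
  = -(7/3)    [QR: both ≡ 3 mod 4, sign flips]
  = -(1/3)    [7 ≡ 1 mod 3]
  = -1    [(1/3) = 1]

-1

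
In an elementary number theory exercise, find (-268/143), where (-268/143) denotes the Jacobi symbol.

1

Pull out -1: (-268/143) = (-1/143)·(268/143). Since 143 ≡ 3 (mod 4), (-1/143) = -1. Now have -(268/143).
Reduce the numerator: 268 ≡ 125 (mod 143), so (268/143) = (125/143).
125 ≡ 1 (mod 4), so quadratic reciprocity gives (125/143) = (143/125). Reduce: 143 ≡ 18 (mod 125). Now have -(18/125).
Factor out 2: 18 = 2·9. Since 125 ≡ 5 (mod 8), (2/125) = -1. Now have (9/125).
9 ≡ 1 (mod 4), so quadratic reciprocity gives (9/125) = (125/9). Reduce: 125 ≡ 8 (mod 9). Now have (8/9).
Factor out 2: 8 = 2^3. Since 9 ≡ 1 (mod 8), (2/9) = +1, and (2/9)^3 = +1. Now have (1/9).
(1/9) = 1. Collecting the sign factors: 1.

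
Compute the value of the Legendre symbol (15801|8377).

1

(15801|8377)
  = (7424|8377)    [15801 ≡ 7424 mod 8377]
  = (29|8377)    [8377 ≡ 1 mod 8 ⇒ (2|8377)^8 = +1]
  = (8377|29)    [QR: 29 ≡ 1 mod 4, sign kept]
  = (25|29)    [8377 ≡ 25 mod 29]
  = (29|25)    [QR: 25 ≡ 1 mod 4, sign kept]
  = (4|25)    [29 ≡ 4 mod 25]
  = (1|25)    [25 ≡ 1 mod 8 ⇒ (2|25)^2 = +1]
  = 1    [(1|25) = 1]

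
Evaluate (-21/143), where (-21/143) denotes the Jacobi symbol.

-1

(-21/143)
  = -(21/143)    [143 ≡ 3 mod 4 ⇒ (-1/143) = -1]
  = -(143/21)    [QR: 21 ≡ 1 mod 4, sign kept]
  = -(17/21)    [143 ≡ 17 mod 21]
  = -(21/17)    [QR: 17 ≡ 1 mod 4, sign kept]
  = -(4/17)    [21 ≡ 4 mod 17]
  = -(1/17)    [17 ≡ 1 mod 8 ⇒ (2/17)^2 = +1]
  = -1    [(1/17) = 1]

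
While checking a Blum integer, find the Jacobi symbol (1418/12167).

(1418/12167)
  = (709/12167)    [12167 ≡ 7 mod 8 ⇒ (2/12167) = +1]
  = (12167/709)    [QR: 709 ≡ 1 mod 4, sign kept]
  = (114/709)    [12167 ≡ 114 mod 709]
  = -(57/709)    [709 ≡ 5 mod 8 ⇒ (2/709) = -1]
  = -(709/57)    [QR: 57 ≡ 1 mod 4, sign kept]
  = -(25/57)    [709 ≡ 25 mod 57]
  = -(57/25)    [QR: 25 ≡ 1 mod 4, sign kept]
  = -(7/25)    [57 ≡ 7 mod 25]
  = -(25/7)    [QR: 25 ≡ 1 mod 4, sign kept]
  = -(4/7)    [25 ≡ 4 mod 7]
  = -(1/7)    [7 ≡ 7 mod 8 ⇒ (2/7)^2 = +1]
  = -1    [(1/7) = 1]

-1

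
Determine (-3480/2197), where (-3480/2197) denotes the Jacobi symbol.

1

(-3480/2197)
  = (914/2197)    [-3480 ≡ 914 mod 2197]
  = -(457/2197)    [2197 ≡ 5 mod 8 ⇒ (2/2197) = -1]
  = -(2197/457)    [QR: 457 ≡ 1 mod 4, sign kept]
  = -(369/457)    [2197 ≡ 369 mod 457]
  = -(457/369)    [QR: 369 ≡ 1 mod 4, sign kept]
  = -(88/369)    [457 ≡ 88 mod 369]
  = -(11/369)    [369 ≡ 1 mod 8 ⇒ (2/369)^3 = +1]
  = -(369/11)    [QR: 369 ≡ 1 mod 4, sign kept]
  = -(6/11)    [369 ≡ 6 mod 11]
  = (3/11)    [11 ≡ 3 mod 8 ⇒ (2/11) = -1]
  = -(11/3)    [QR: both ≡ 3 mod 4, sign flips]
  = -(2/3)    [11 ≡ 2 mod 3]
  = (1/3)    [3 ≡ 3 mod 8 ⇒ (2/3) = -1]
  = 1    [(1/3) = 1]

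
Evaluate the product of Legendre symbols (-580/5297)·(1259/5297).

-1

By multiplicativity, (-580·1259/5297) = (-580/5297)·(1259/5297).
First factor (-580/5297):
(-580/5297)
  = (580/5297)    [5297 ≡ 1 mod 4 ⇒ (-1/5297) = +1]
  = (145/5297)    [5297 ≡ 1 mod 8 ⇒ (2/5297)^2 = +1]
  = (5297/145)    [QR: 145 ≡ 1 mod 4, sign kept]
  = (77/145)    [5297 ≡ 77 mod 145]
  = (145/77)    [QR: 77 ≡ 1 mod 4, sign kept]
  = (68/77)    [145 ≡ 68 mod 77]
  = (17/77)    [77 ≡ 5 mod 8 ⇒ (2/77)^2 = +1]
  = (77/17)    [QR: 17 ≡ 1 mod 4, sign kept]
  = (9/17)    [77 ≡ 9 mod 17]
  = (17/9)    [QR: 9 ≡ 1 mod 4, sign kept]
  = (8/9)    [17 ≡ 8 mod 9]
  = (1/9)    [9 ≡ 1 mod 8 ⇒ (2/9)^3 = +1]
  = 1    [(1/9) = 1]
Second factor (1259/5297):
(1259/5297)
  = (5297/1259)    [QR: 5297 ≡ 1 mod 4, sign kept]
  = (261/1259)    [5297 ≡ 261 mod 1259]
  = (1259/261)    [QR: 261 ≡ 1 mod 4, sign kept]
  = (215/261)    [1259 ≡ 215 mod 261]
  = (261/215)    [QR: 261 ≡ 1 mod 4, sign kept]
  = (46/215)    [261 ≡ 46 mod 215]
  = (23/215)    [215 ≡ 7 mod 8 ⇒ (2/215) = +1]
  = -(215/23)    [QR: both ≡ 3 mod 4, sign flips]
  = -(8/23)    [215 ≡ 8 mod 23]
  = -(1/23)    [23 ≡ 7 mod 8 ⇒ (2/23)^3 = +1]
  = -1    [(1/23) = 1]
Product: (1)·(-1) = -1.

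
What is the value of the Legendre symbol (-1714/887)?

Pull out -1: (-1714/887) = (-1/887)·(1714/887). Since 887 ≡ 3 (mod 4), (-1/887) = -1. Now have -(1714/887).
Reduce the numerator: 1714 ≡ 827 (mod 887), so (1714/887) = (827/887).
Both 827 ≡ 3 and 887 ≡ 3 (mod 4), so reciprocity gives (827/887) = -(887/827). Reduce: 887 ≡ 60 (mod 827). Now have (60/827).
Factor out 2: 60 = 2^2·15. Since 827 ≡ 3 (mod 8), (2/827) = -1, and (2/827)^2 = +1. Now have (15/827).
Both 15 ≡ 3 and 827 ≡ 3 (mod 4), so reciprocity gives (15/827) = -(827/15). Reduce: 827 ≡ 2 (mod 15). Now have -(2/15).
Factor out 2: 2 = 2. Since 15 ≡ 7 (mod 8), (2/15) = +1. Now have -(1/15).
(1/15) = 1. Collecting the sign factors: -1.

-1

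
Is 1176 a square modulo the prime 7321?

yes

(1176/7321)
  = (147/7321)    [7321 ≡ 1 mod 8 ⇒ (2/7321)^3 = +1]
  = (7321/147)    [QR: 7321 ≡ 1 mod 4, sign kept]
  = (118/147)    [7321 ≡ 118 mod 147]
  = -(59/147)    [147 ≡ 3 mod 8 ⇒ (2/147) = -1]
  = (147/59)    [QR: both ≡ 3 mod 4, sign flips]
  = (29/59)    [147 ≡ 29 mod 59]
  = (59/29)    [QR: 29 ≡ 1 mod 4, sign kept]
  = (1/29)    [59 ≡ 1 mod 29]
  = 1    [(1/29) = 1]
(1176/7321) = 1, and 7321 is prime, so 1176 is a quadratic residue mod 7321.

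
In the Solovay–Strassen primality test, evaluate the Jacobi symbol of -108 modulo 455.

-1

Reduce the numerator: -108 ≡ 347 (mod 455), so (-108 / 455) = (347 / 455).
Both 347 ≡ 3 and 455 ≡ 3 (mod 4), so reciprocity gives (347 / 455) = -(455 / 347). Reduce: 455 ≡ 108 (mod 347). Now have -(108 / 347).
Factor out 2: 108 = 2^2·27. Since 347 ≡ 3 (mod 8), (2 / 347) = -1, and (2 / 347)^2 = +1. Now have -(27 / 347).
Both 27 ≡ 3 and 347 ≡ 3 (mod 4), so reciprocity gives (27 / 347) = -(347 / 27). Reduce: 347 ≡ 23 (mod 27). Now have (23 / 27).
Both 23 ≡ 3 and 27 ≡ 3 (mod 4), so reciprocity gives (23 / 27) = -(27 / 23). Reduce: 27 ≡ 4 (mod 23). Now have -(4 / 23).
Factor out 2: 4 = 2^2. Since 23 ≡ 7 (mod 8), (2 / 23) = +1, and (2 / 23)^2 = +1. Now have -(1 / 23).
(1 / 23) = 1. Collecting the sign factors: -1.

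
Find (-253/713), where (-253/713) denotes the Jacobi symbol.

0

(-253/713)
  = (460/713)    [-253 ≡ 460 mod 713]
  = (115/713)    [713 ≡ 1 mod 8 ⇒ (2/713)^2 = +1]
  = (713/115)    [QR: 713 ≡ 1 mod 4, sign kept]
  = (23/115)    [713 ≡ 23 mod 115]
  = -(115/23)    [QR: both ≡ 3 mod 4, sign flips]
  = -(0/23)    [115 ≡ 0 mod 23]
  = 0    [numerator 0, gcd > 1]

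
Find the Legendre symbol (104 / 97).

(104 / 97)
  = (7 / 97)    [104 ≡ 7 mod 97]
  = (97 / 7)    [QR: 97 ≡ 1 mod 4, sign kept]
  = (6 / 7)    [97 ≡ 6 mod 7]
  = (3 / 7)    [7 ≡ 7 mod 8 ⇒ (2 / 7) = +1]
  = -(7 / 3)    [QR: both ≡ 3 mod 4, sign flips]
  = -(1 / 3)    [7 ≡ 1 mod 3]
  = -1    [(1 / 3) = 1]

-1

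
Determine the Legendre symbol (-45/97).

Reduce the numerator: -45 ≡ 52 (mod 97), so (-45/97) = (52/97).
Factor out 2: 52 = 2^2·13. Since 97 ≡ 1 (mod 8), (2/97) = +1, and (2/97)^2 = +1. Now have (13/97).
13 ≡ 1 (mod 4), so quadratic reciprocity gives (13/97) = (97/13). Reduce: 97 ≡ 6 (mod 13). Now have (6/13).
Factor out 2: 6 = 2·3. Since 13 ≡ 5 (mod 8), (2/13) = -1. Now have -(3/13).
13 ≡ 1 (mod 4), so quadratic reciprocity gives (3/13) = (13/3). Reduce: 13 ≡ 1 (mod 3). Now have -(1/3).
(1/3) = 1. Collecting the sign factors: -1.

-1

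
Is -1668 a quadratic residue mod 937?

no

Pull out -1: (-1668|937) = (-1|937)·(1668|937). Since 937 ≡ 1 (mod 4), (-1|937) = +1. Now have (1668|937).
Reduce the numerator: 1668 ≡ 731 (mod 937), so (1668|937) = (731|937).
937 ≡ 1 (mod 4), so quadratic reciprocity gives (731|937) = (937|731). Reduce: 937 ≡ 206 (mod 731). Now have (206|731).
Factor out 2: 206 = 2·103. Since 731 ≡ 3 (mod 8), (2|731) = -1. Now have -(103|731).
Both 103 ≡ 3 and 731 ≡ 3 (mod 4), so reciprocity gives (103|731) = -(731|103). Reduce: 731 ≡ 10 (mod 103). Now have (10|103).
Factor out 2: 10 = 2·5. Since 103 ≡ 7 (mod 8), (2|103) = +1. Now have (5|103).
5 ≡ 1 (mod 4), so quadratic reciprocity gives (5|103) = (103|5). Reduce: 103 ≡ 3 (mod 5). Now have (3|5).
5 ≡ 1 (mod 4), so quadratic reciprocity gives (3|5) = (5|3). Reduce: 5 ≡ 2 (mod 3). Now have (2|3).
Factor out 2: 2 = 2. Since 3 ≡ 3 (mod 8), (2|3) = -1. Now have -(1|3).
(1|3) = 1. Collecting the sign factors: -1.
The Legendre symbol is -1, so x^2 ≡ -1668 (mod 937) has no solution.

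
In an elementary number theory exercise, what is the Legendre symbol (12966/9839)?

(12966/9839)
  = (3127/9839)    [12966 ≡ 3127 mod 9839]
  = -(9839/3127)    [QR: both ≡ 3 mod 4, sign flips]
  = -(458/3127)    [9839 ≡ 458 mod 3127]
  = -(229/3127)    [3127 ≡ 7 mod 8 ⇒ (2/3127) = +1]
  = -(3127/229)    [QR: 229 ≡ 1 mod 4, sign kept]
  = -(150/229)    [3127 ≡ 150 mod 229]
  = (75/229)    [229 ≡ 5 mod 8 ⇒ (2/229) = -1]
  = (229/75)    [QR: 229 ≡ 1 mod 4, sign kept]
  = (4/75)    [229 ≡ 4 mod 75]
  = (1/75)    [75 ≡ 3 mod 8 ⇒ (2/75)^2 = +1]
  = 1    [(1/75) = 1]

1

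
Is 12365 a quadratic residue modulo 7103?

(12365|7103)
  = (5262|7103)    [12365 ≡ 5262 mod 7103]
  = (2631|7103)    [7103 ≡ 7 mod 8 ⇒ (2|7103) = +1]
  = -(7103|2631)    [QR: both ≡ 3 mod 4, sign flips]
  = -(1841|2631)    [7103 ≡ 1841 mod 2631]
  = -(2631|1841)    [QR: 1841 ≡ 1 mod 4, sign kept]
  = -(790|1841)    [2631 ≡ 790 mod 1841]
  = -(395|1841)    [1841 ≡ 1 mod 8 ⇒ (2|1841) = +1]
  = -(1841|395)    [QR: 1841 ≡ 1 mod 4, sign kept]
  = -(261|395)    [1841 ≡ 261 mod 395]
  = -(395|261)    [QR: 261 ≡ 1 mod 4, sign kept]
  = -(134|261)    [395 ≡ 134 mod 261]
  = (67|261)    [261 ≡ 5 mod 8 ⇒ (2|261) = -1]
  = (261|67)    [QR: 261 ≡ 1 mod 4, sign kept]
  = (60|67)    [261 ≡ 60 mod 67]
  = (15|67)    [67 ≡ 3 mod 8 ⇒ (2|67)^2 = +1]
  = -(67|15)    [QR: both ≡ 3 mod 4, sign flips]
  = -(7|15)    [67 ≡ 7 mod 15]
  = (15|7)    [QR: both ≡ 3 mod 4, sign flips]
  = (1|7)    [15 ≡ 1 mod 7]
  = 1    [(1|7) = 1]
(12365|7103) = 1, and 7103 is prime, so 12365 is a quadratic residue mod 7103.

yes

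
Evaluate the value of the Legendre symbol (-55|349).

Reduce the numerator: -55 ≡ 294 (mod 349), so (-55|349) = (294|349).
Factor out 2: 294 = 2·147. Since 349 ≡ 5 (mod 8), (2|349) = -1. Now have -(147|349).
349 ≡ 1 (mod 4), so quadratic reciprocity gives (147|349) = (349|147). Reduce: 349 ≡ 55 (mod 147). Now have -(55|147).
Both 55 ≡ 3 and 147 ≡ 3 (mod 4), so reciprocity gives (55|147) = -(147|55). Reduce: 147 ≡ 37 (mod 55). Now have (37|55).
37 ≡ 1 (mod 4), so quadratic reciprocity gives (37|55) = (55|37). Reduce: 55 ≡ 18 (mod 37). Now have (18|37).
Factor out 2: 18 = 2·9. Since 37 ≡ 5 (mod 8), (2|37) = -1. Now have -(9|37).
9 ≡ 1 (mod 4), so quadratic reciprocity gives (9|37) = (37|9). Reduce: 37 ≡ 1 (mod 9). Now have -(1|9).
(1|9) = 1. Collecting the sign factors: -1.

-1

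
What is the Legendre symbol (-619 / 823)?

Reduce the numerator: -619 ≡ 204 (mod 823), so (-619 / 823) = (204 / 823).
Factor out 2: 204 = 2^2·51. Since 823 ≡ 7 (mod 8), (2 / 823) = +1, and (2 / 823)^2 = +1. Now have (51 / 823).
Both 51 ≡ 3 and 823 ≡ 3 (mod 4), so reciprocity gives (51 / 823) = -(823 / 51). Reduce: 823 ≡ 7 (mod 51). Now have -(7 / 51).
Both 7 ≡ 3 and 51 ≡ 3 (mod 4), so reciprocity gives (7 / 51) = -(51 / 7). Reduce: 51 ≡ 2 (mod 7). Now have (2 / 7).
Factor out 2: 2 = 2. Since 7 ≡ 7 (mod 8), (2 / 7) = +1. Now have (1 / 7).
(1 / 7) = 1. Collecting the sign factors: 1.

1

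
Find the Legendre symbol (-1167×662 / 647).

-1

By multiplicativity, (-1167·662 / 647) = (-1167 / 647)·(662 / 647).
First factor (-1167 / 647):
(-1167 / 647)
  = (127 / 647)    [-1167 ≡ 127 mod 647]
  = -(647 / 127)    [QR: both ≡ 3 mod 4, sign flips]
  = -(12 / 127)    [647 ≡ 12 mod 127]
  = -(3 / 127)    [127 ≡ 7 mod 8 ⇒ (2 / 127)^2 = +1]
  = (127 / 3)    [QR: both ≡ 3 mod 4, sign flips]
  = (1 / 3)    [127 ≡ 1 mod 3]
  = 1    [(1 / 3) = 1]
Second factor (662 / 647):
(662 / 647)
  = (15 / 647)    [662 ≡ 15 mod 647]
  = -(647 / 15)    [QR: both ≡ 3 mod 4, sign flips]
  = -(2 / 15)    [647 ≡ 2 mod 15]
  = -(1 / 15)    [15 ≡ 7 mod 8 ⇒ (2 / 15) = +1]
  = -1    [(1 / 15) = 1]
Product: (1)·(-1) = -1.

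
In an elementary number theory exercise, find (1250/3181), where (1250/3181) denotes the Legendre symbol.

Factor out 2: 1250 = 2·625. Since 3181 ≡ 5 (mod 8), (2/3181) = -1. Now have -(625/3181).
625 ≡ 1 (mod 4), so quadratic reciprocity gives (625/3181) = (3181/625). Reduce: 3181 ≡ 56 (mod 625). Now have -(56/625).
Factor out 2: 56 = 2^3·7. Since 625 ≡ 1 (mod 8), (2/625) = +1, and (2/625)^3 = +1. Now have -(7/625).
625 ≡ 1 (mod 4), so quadratic reciprocity gives (7/625) = (625/7). Reduce: 625 ≡ 2 (mod 7). Now have -(2/7).
Factor out 2: 2 = 2. Since 7 ≡ 7 (mod 8), (2/7) = +1. Now have -(1/7).
(1/7) = 1. Collecting the sign factors: -1.

-1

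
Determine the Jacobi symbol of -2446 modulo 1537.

1

(-2446/1537)
  = (2446/1537)    [1537 ≡ 1 mod 4 ⇒ (-1/1537) = +1]
  = (909/1537)    [2446 ≡ 909 mod 1537]
  = (1537/909)    [QR: 909 ≡ 1 mod 4, sign kept]
  = (628/909)    [1537 ≡ 628 mod 909]
  = (157/909)    [909 ≡ 5 mod 8 ⇒ (2/909)^2 = +1]
  = (909/157)    [QR: 157 ≡ 1 mod 4, sign kept]
  = (124/157)    [909 ≡ 124 mod 157]
  = (31/157)    [157 ≡ 5 mod 8 ⇒ (2/157)^2 = +1]
  = (157/31)    [QR: 157 ≡ 1 mod 4, sign kept]
  = (2/31)    [157 ≡ 2 mod 31]
  = (1/31)    [31 ≡ 7 mod 8 ⇒ (2/31) = +1]
  = 1    [(1/31) = 1]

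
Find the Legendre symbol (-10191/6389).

(-10191/6389)
  = (10191/6389)    [6389 ≡ 1 mod 4 ⇒ (-1/6389) = +1]
  = (3802/6389)    [10191 ≡ 3802 mod 6389]
  = -(1901/6389)    [6389 ≡ 5 mod 8 ⇒ (2/6389) = -1]
  = -(6389/1901)    [QR: 1901 ≡ 1 mod 4, sign kept]
  = -(686/1901)    [6389 ≡ 686 mod 1901]
  = (343/1901)    [1901 ≡ 5 mod 8 ⇒ (2/1901) = -1]
  = (1901/343)    [QR: 1901 ≡ 1 mod 4, sign kept]
  = (186/343)    [1901 ≡ 186 mod 343]
  = (93/343)    [343 ≡ 7 mod 8 ⇒ (2/343) = +1]
  = (343/93)    [QR: 93 ≡ 1 mod 4, sign kept]
  = (64/93)    [343 ≡ 64 mod 93]
  = (1/93)    [93 ≡ 5 mod 8 ⇒ (2/93)^6 = +1]
  = 1    [(1/93) = 1]

1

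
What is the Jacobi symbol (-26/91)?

Pull out -1: (-26/91) = (-1/91)·(26/91). Since 91 ≡ 3 (mod 4), (-1/91) = -1. Now have -(26/91).
Factor out 2: 26 = 2·13. Since 91 ≡ 3 (mod 8), (2/91) = -1. Now have (13/91).
13 ≡ 1 (mod 4), so quadratic reciprocity gives (13/91) = (91/13). Reduce: 91 ≡ 0 (mod 13). Now have (0/13).
The numerator is now 0 with denominator 13 > 1: the symbol is 0.

0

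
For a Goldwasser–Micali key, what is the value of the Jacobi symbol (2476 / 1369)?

1

Reduce the numerator: 2476 ≡ 1107 (mod 1369), so (2476 / 1369) = (1107 / 1369).
1369 ≡ 1 (mod 4), so quadratic reciprocity gives (1107 / 1369) = (1369 / 1107). Reduce: 1369 ≡ 262 (mod 1107). Now have (262 / 1107).
Factor out 2: 262 = 2·131. Since 1107 ≡ 3 (mod 8), (2 / 1107) = -1. Now have -(131 / 1107).
Both 131 ≡ 3 and 1107 ≡ 3 (mod 4), so reciprocity gives (131 / 1107) = -(1107 / 131). Reduce: 1107 ≡ 59 (mod 131). Now have (59 / 131).
Both 59 ≡ 3 and 131 ≡ 3 (mod 4), so reciprocity gives (59 / 131) = -(131 / 59). Reduce: 131 ≡ 13 (mod 59). Now have -(13 / 59).
13 ≡ 1 (mod 4), so quadratic reciprocity gives (13 / 59) = (59 / 13). Reduce: 59 ≡ 7 (mod 13). Now have -(7 / 13).
13 ≡ 1 (mod 4), so quadratic reciprocity gives (7 / 13) = (13 / 7). Reduce: 13 ≡ 6 (mod 7). Now have -(6 / 7).
Factor out 2: 6 = 2·3. Since 7 ≡ 7 (mod 8), (2 / 7) = +1. Now have -(3 / 7).
Both 3 ≡ 3 and 7 ≡ 3 (mod 4), so reciprocity gives (3 / 7) = -(7 / 3). Reduce: 7 ≡ 1 (mod 3). Now have (1 / 3).
(1 / 3) = 1. Collecting the sign factors: 1.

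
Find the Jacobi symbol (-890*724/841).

1

By multiplicativity, (-890·724/841) = (-890/841)·(724/841).
First factor (-890/841):
Pull out -1: (-890/841) = (-1/841)·(890/841). Since 841 ≡ 1 (mod 4), (-1/841) = +1. Now have (890/841).
Reduce the numerator: 890 ≡ 49 (mod 841), so (890/841) = (49/841).
49 ≡ 1 (mod 4), so quadratic reciprocity gives (49/841) = (841/49). Reduce: 841 ≡ 8 (mod 49). Now have (8/49).
Factor out 2: 8 = 2^3. Since 49 ≡ 1 (mod 8), (2/49) = +1, and (2/49)^3 = +1. Now have (1/49).
(1/49) = 1. Collecting the sign factors: 1.
Second factor (724/841):
Factor out 2: 724 = 2^2·181. Since 841 ≡ 1 (mod 8), (2/841) = +1, and (2/841)^2 = +1. Now have (181/841).
181 ≡ 1 (mod 4), so quadratic reciprocity gives (181/841) = (841/181). Reduce: 841 ≡ 117 (mod 181). Now have (117/181).
117 ≡ 1 (mod 4), so quadratic reciprocity gives (117/181) = (181/117). Reduce: 181 ≡ 64 (mod 117). Now have (64/117).
Factor out 2: 64 = 2^6. Since 117 ≡ 5 (mod 8), (2/117) = -1, and (2/117)^6 = +1. Now have (1/117).
(1/117) = 1. Collecting the sign factors: 1.
Product: (1)·(1) = 1.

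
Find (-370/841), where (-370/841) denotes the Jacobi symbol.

Pull out -1: (-370/841) = (-1/841)·(370/841). Since 841 ≡ 1 (mod 4), (-1/841) = +1. Now have (370/841).
Factor out 2: 370 = 2·185. Since 841 ≡ 1 (mod 8), (2/841) = +1. Now have (185/841).
185 ≡ 1 (mod 4), so quadratic reciprocity gives (185/841) = (841/185). Reduce: 841 ≡ 101 (mod 185). Now have (101/185).
101 ≡ 1 (mod 4), so quadratic reciprocity gives (101/185) = (185/101). Reduce: 185 ≡ 84 (mod 101). Now have (84/101).
Factor out 2: 84 = 2^2·21. Since 101 ≡ 5 (mod 8), (2/101) = -1, and (2/101)^2 = +1. Now have (21/101).
21 ≡ 1 (mod 4), so quadratic reciprocity gives (21/101) = (101/21). Reduce: 101 ≡ 17 (mod 21). Now have (17/21).
17 ≡ 1 (mod 4), so quadratic reciprocity gives (17/21) = (21/17). Reduce: 21 ≡ 4 (mod 17). Now have (4/17).
Factor out 2: 4 = 2^2. Since 17 ≡ 1 (mod 8), (2/17) = +1, and (2/17)^2 = +1. Now have (1/17).
(1/17) = 1. Collecting the sign factors: 1.

1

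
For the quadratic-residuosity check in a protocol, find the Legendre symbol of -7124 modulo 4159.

(-7124/4159)
  = -(7124/4159)    [4159 ≡ 3 mod 4 ⇒ (-1/4159) = -1]
  = -(2965/4159)    [7124 ≡ 2965 mod 4159]
  = -(4159/2965)    [QR: 2965 ≡ 1 mod 4, sign kept]
  = -(1194/2965)    [4159 ≡ 1194 mod 2965]
  = (597/2965)    [2965 ≡ 5 mod 8 ⇒ (2/2965) = -1]
  = (2965/597)    [QR: 597 ≡ 1 mod 4, sign kept]
  = (577/597)    [2965 ≡ 577 mod 597]
  = (597/577)    [QR: 577 ≡ 1 mod 4, sign kept]
  = (20/577)    [597 ≡ 20 mod 577]
  = (5/577)    [577 ≡ 1 mod 8 ⇒ (2/577)^2 = +1]
  = (577/5)    [QR: 5 ≡ 1 mod 4, sign kept]
  = (2/5)    [577 ≡ 2 mod 5]
  = -(1/5)    [5 ≡ 5 mod 8 ⇒ (2/5) = -1]
  = -1    [(1/5) = 1]

-1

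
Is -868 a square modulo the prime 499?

yes

Pull out -1: (-868/499) = (-1/499)·(868/499). Since 499 ≡ 3 (mod 4), (-1/499) = -1. Now have -(868/499).
Reduce the numerator: 868 ≡ 369 (mod 499), so (868/499) = (369/499).
369 ≡ 1 (mod 4), so quadratic reciprocity gives (369/499) = (499/369). Reduce: 499 ≡ 130 (mod 369). Now have -(130/369).
Factor out 2: 130 = 2·65. Since 369 ≡ 1 (mod 8), (2/369) = +1. Now have -(65/369).
65 ≡ 1 (mod 4), so quadratic reciprocity gives (65/369) = (369/65). Reduce: 369 ≡ 44 (mod 65). Now have -(44/65).
Factor out 2: 44 = 2^2·11. Since 65 ≡ 1 (mod 8), (2/65) = +1, and (2/65)^2 = +1. Now have -(11/65).
65 ≡ 1 (mod 4), so quadratic reciprocity gives (11/65) = (65/11). Reduce: 65 ≡ 10 (mod 11). Now have -(10/11).
Factor out 2: 10 = 2·5. Since 11 ≡ 3 (mod 8), (2/11) = -1. Now have (5/11).
5 ≡ 1 (mod 4), so quadratic reciprocity gives (5/11) = (11/5). Reduce: 11 ≡ 1 (mod 5). Now have (1/5).
(1/5) = 1. Collecting the sign factors: 1.
The Legendre symbol is 1, so x^2 ≡ -868 (mod 499) has solution.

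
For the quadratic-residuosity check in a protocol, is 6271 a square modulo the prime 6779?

Both 6271 ≡ 3 and 6779 ≡ 3 (mod 4), so reciprocity gives (6271/6779) = -(6779/6271). Reduce: 6779 ≡ 508 (mod 6271). Now have -(508/6271).
Factor out 2: 508 = 2^2·127. Since 6271 ≡ 7 (mod 8), (2/6271) = +1, and (2/6271)^2 = +1. Now have -(127/6271).
Both 127 ≡ 3 and 6271 ≡ 3 (mod 4), so reciprocity gives (127/6271) = -(6271/127). Reduce: 6271 ≡ 48 (mod 127). Now have (48/127).
Factor out 2: 48 = 2^4·3. Since 127 ≡ 7 (mod 8), (2/127) = +1, and (2/127)^4 = +1. Now have (3/127).
Both 3 ≡ 3 and 127 ≡ 3 (mod 4), so reciprocity gives (3/127) = -(127/3). Reduce: 127 ≡ 1 (mod 3). Now have -(1/3).
(1/3) = 1. Collecting the sign factors: -1.
(6271/6779) = -1, and 6779 is prime, so 6271 is not a quadratic residue mod 6779.

no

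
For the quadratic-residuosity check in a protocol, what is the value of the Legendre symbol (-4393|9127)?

1

(-4393|9127)
  = (4734|9127)    [-4393 ≡ 4734 mod 9127]
  = (2367|9127)    [9127 ≡ 7 mod 8 ⇒ (2|9127) = +1]
  = -(9127|2367)    [QR: both ≡ 3 mod 4, sign flips]
  = -(2026|2367)    [9127 ≡ 2026 mod 2367]
  = -(1013|2367)    [2367 ≡ 7 mod 8 ⇒ (2|2367) = +1]
  = -(2367|1013)    [QR: 1013 ≡ 1 mod 4, sign kept]
  = -(341|1013)    [2367 ≡ 341 mod 1013]
  = -(1013|341)    [QR: 341 ≡ 1 mod 4, sign kept]
  = -(331|341)    [1013 ≡ 331 mod 341]
  = -(341|331)    [QR: 341 ≡ 1 mod 4, sign kept]
  = -(10|331)    [341 ≡ 10 mod 331]
  = (5|331)    [331 ≡ 3 mod 8 ⇒ (2|331) = -1]
  = (331|5)    [QR: 5 ≡ 1 mod 4, sign kept]
  = (1|5)    [331 ≡ 1 mod 5]
  = 1    [(1|5) = 1]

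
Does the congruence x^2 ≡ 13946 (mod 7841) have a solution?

Reduce the numerator: 13946 ≡ 6105 (mod 7841), so (13946|7841) = (6105|7841).
6105 ≡ 1 (mod 4), so quadratic reciprocity gives (6105|7841) = (7841|6105). Reduce: 7841 ≡ 1736 (mod 6105). Now have (1736|6105).
Factor out 2: 1736 = 2^3·217. Since 6105 ≡ 1 (mod 8), (2|6105) = +1, and (2|6105)^3 = +1. Now have (217|6105).
217 ≡ 1 (mod 4), so quadratic reciprocity gives (217|6105) = (6105|217). Reduce: 6105 ≡ 29 (mod 217). Now have (29|217).
29 ≡ 1 (mod 4), so quadratic reciprocity gives (29|217) = (217|29). Reduce: 217 ≡ 14 (mod 29). Now have (14|29).
Factor out 2: 14 = 2·7. Since 29 ≡ 5 (mod 8), (2|29) = -1. Now have -(7|29).
29 ≡ 1 (mod 4), so quadratic reciprocity gives (7|29) = (29|7). Reduce: 29 ≡ 1 (mod 7). Now have -(1|7).
(1|7) = 1. Collecting the sign factors: -1.
The Legendre symbol is -1, so x^2 ≡ 13946 (mod 7841) has no solution.

no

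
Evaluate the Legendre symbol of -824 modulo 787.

-1

Reduce the numerator: -824 ≡ 750 (mod 787), so (-824 / 787) = (750 / 787).
Factor out 2: 750 = 2·375. Since 787 ≡ 3 (mod 8), (2 / 787) = -1. Now have -(375 / 787).
Both 375 ≡ 3 and 787 ≡ 3 (mod 4), so reciprocity gives (375 / 787) = -(787 / 375). Reduce: 787 ≡ 37 (mod 375). Now have (37 / 375).
37 ≡ 1 (mod 4), so quadratic reciprocity gives (37 / 375) = (375 / 37). Reduce: 375 ≡ 5 (mod 37). Now have (5 / 37).
5 ≡ 1 (mod 4), so quadratic reciprocity gives (5 / 37) = (37 / 5). Reduce: 37 ≡ 2 (mod 5). Now have (2 / 5).
Factor out 2: 2 = 2. Since 5 ≡ 5 (mod 8), (2 / 5) = -1. Now have -(1 / 5).
(1 / 5) = 1. Collecting the sign factors: -1.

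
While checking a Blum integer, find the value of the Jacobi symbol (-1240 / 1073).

-1

Reduce the numerator: -1240 ≡ 906 (mod 1073), so (-1240 / 1073) = (906 / 1073).
Factor out 2: 906 = 2·453. Since 1073 ≡ 1 (mod 8), (2 / 1073) = +1. Now have (453 / 1073).
453 ≡ 1 (mod 4), so quadratic reciprocity gives (453 / 1073) = (1073 / 453). Reduce: 1073 ≡ 167 (mod 453). Now have (167 / 453).
453 ≡ 1 (mod 4), so quadratic reciprocity gives (167 / 453) = (453 / 167). Reduce: 453 ≡ 119 (mod 167). Now have (119 / 167).
Both 119 ≡ 3 and 167 ≡ 3 (mod 4), so reciprocity gives (119 / 167) = -(167 / 119). Reduce: 167 ≡ 48 (mod 119). Now have -(48 / 119).
Factor out 2: 48 = 2^4·3. Since 119 ≡ 7 (mod 8), (2 / 119) = +1, and (2 / 119)^4 = +1. Now have -(3 / 119).
Both 3 ≡ 3 and 119 ≡ 3 (mod 4), so reciprocity gives (3 / 119) = -(119 / 3). Reduce: 119 ≡ 2 (mod 3). Now have (2 / 3).
Factor out 2: 2 = 2. Since 3 ≡ 3 (mod 8), (2 / 3) = -1. Now have -(1 / 3).
(1 / 3) = 1. Collecting the sign factors: -1.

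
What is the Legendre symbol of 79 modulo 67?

Reduce the numerator: 79 ≡ 12 (mod 67), so (79/67) = (12/67).
Factor out 2: 12 = 2^2·3. Since 67 ≡ 3 (mod 8), (2/67) = -1, and (2/67)^2 = +1. Now have (3/67).
Both 3 ≡ 3 and 67 ≡ 3 (mod 4), so reciprocity gives (3/67) = -(67/3). Reduce: 67 ≡ 1 (mod 3). Now have -(1/3).
(1/3) = 1. Collecting the sign factors: -1.

-1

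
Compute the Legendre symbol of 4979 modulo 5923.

(4979/5923)
  = -(5923/4979)    [QR: both ≡ 3 mod 4, sign flips]
  = -(944/4979)    [5923 ≡ 944 mod 4979]
  = -(59/4979)    [4979 ≡ 3 mod 8 ⇒ (2/4979)^4 = +1]
  = (4979/59)    [QR: both ≡ 3 mod 4, sign flips]
  = (23/59)    [4979 ≡ 23 mod 59]
  = -(59/23)    [QR: both ≡ 3 mod 4, sign flips]
  = -(13/23)    [59 ≡ 13 mod 23]
  = -(23/13)    [QR: 13 ≡ 1 mod 4, sign kept]
  = -(10/13)    [23 ≡ 10 mod 13]
  = (5/13)    [13 ≡ 5 mod 8 ⇒ (2/13) = -1]
  = (13/5)    [QR: 5 ≡ 1 mod 4, sign kept]
  = (3/5)    [13 ≡ 3 mod 5]
  = (5/3)    [QR: 5 ≡ 1 mod 4, sign kept]
  = (2/3)    [5 ≡ 2 mod 3]
  = -(1/3)    [3 ≡ 3 mod 8 ⇒ (2/3) = -1]
  = -1    [(1/3) = 1]

-1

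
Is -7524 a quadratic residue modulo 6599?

Reduce the numerator: -7524 ≡ 5674 (mod 6599), so (-7524/6599) = (5674/6599).
Factor out 2: 5674 = 2·2837. Since 6599 ≡ 7 (mod 8), (2/6599) = +1. Now have (2837/6599).
2837 ≡ 1 (mod 4), so quadratic reciprocity gives (2837/6599) = (6599/2837). Reduce: 6599 ≡ 925 (mod 2837). Now have (925/2837).
925 ≡ 1 (mod 4), so quadratic reciprocity gives (925/2837) = (2837/925). Reduce: 2837 ≡ 62 (mod 925). Now have (62/925).
Factor out 2: 62 = 2·31. Since 925 ≡ 5 (mod 8), (2/925) = -1. Now have -(31/925).
925 ≡ 1 (mod 4), so quadratic reciprocity gives (31/925) = (925/31). Reduce: 925 ≡ 26 (mod 31). Now have -(26/31).
Factor out 2: 26 = 2·13. Since 31 ≡ 7 (mod 8), (2/31) = +1. Now have -(13/31).
13 ≡ 1 (mod 4), so quadratic reciprocity gives (13/31) = (31/13). Reduce: 31 ≡ 5 (mod 13). Now have -(5/13).
5 ≡ 1 (mod 4), so quadratic reciprocity gives (5/13) = (13/5). Reduce: 13 ≡ 3 (mod 5). Now have -(3/5).
5 ≡ 1 (mod 4), so quadratic reciprocity gives (3/5) = (5/3). Reduce: 5 ≡ 2 (mod 3). Now have -(2/3).
Factor out 2: 2 = 2. Since 3 ≡ 3 (mod 8), (2/3) = -1. Now have (1/3).
(1/3) = 1. Collecting the sign factors: 1.
(-7524/6599) = 1, and 6599 is prime, so -7524 is a quadratic residue mod 6599.

yes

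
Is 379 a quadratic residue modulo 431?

yes

(379/431)
  = -(431/379)    [QR: both ≡ 3 mod 4, sign flips]
  = -(52/379)    [431 ≡ 52 mod 379]
  = -(13/379)    [379 ≡ 3 mod 8 ⇒ (2/379)^2 = +1]
  = -(379/13)    [QR: 13 ≡ 1 mod 4, sign kept]
  = -(2/13)    [379 ≡ 2 mod 13]
  = (1/13)    [13 ≡ 5 mod 8 ⇒ (2/13) = -1]
  = 1    [(1/13) = 1]
The Legendre symbol is 1, so x^2 ≡ 379 (mod 431) has solution.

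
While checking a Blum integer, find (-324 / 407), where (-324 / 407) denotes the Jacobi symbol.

-1

(-324 / 407)
  = -(324 / 407)    [407 ≡ 3 mod 4 ⇒ (-1 / 407) = -1]
  = -(81 / 407)    [407 ≡ 7 mod 8 ⇒ (2 / 407)^2 = +1]
  = -(407 / 81)    [QR: 81 ≡ 1 mod 4, sign kept]
  = -(2 / 81)    [407 ≡ 2 mod 81]
  = -(1 / 81)    [81 ≡ 1 mod 8 ⇒ (2 / 81) = +1]
  = -1    [(1 / 81) = 1]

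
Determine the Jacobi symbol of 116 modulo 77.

-1

(116/77)
  = (39/77)    [116 ≡ 39 mod 77]
  = (77/39)    [QR: 77 ≡ 1 mod 4, sign kept]
  = (38/39)    [77 ≡ 38 mod 39]
  = (19/39)    [39 ≡ 7 mod 8 ⇒ (2/39) = +1]
  = -(39/19)    [QR: both ≡ 3 mod 4, sign flips]
  = -(1/19)    [39 ≡ 1 mod 19]
  = -1    [(1/19) = 1]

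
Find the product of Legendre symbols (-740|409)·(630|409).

1

By multiplicativity, (-740·630|409) = (-740|409)·(630|409).
First factor (-740|409):
Reduce the numerator: -740 ≡ 78 (mod 409), so (-740|409) = (78|409).
Factor out 2: 78 = 2·39. Since 409 ≡ 1 (mod 8), (2|409) = +1. Now have (39|409).
409 ≡ 1 (mod 4), so quadratic reciprocity gives (39|409) = (409|39). Reduce: 409 ≡ 19 (mod 39). Now have (19|39).
Both 19 ≡ 3 and 39 ≡ 3 (mod 4), so reciprocity gives (19|39) = -(39|19). Reduce: 39 ≡ 1 (mod 19). Now have -(1|19).
(1|19) = 1. Collecting the sign factors: -1.
Second factor (630|409):
Reduce the numerator: 630 ≡ 221 (mod 409), so (630|409) = (221|409).
221 ≡ 1 (mod 4), so quadratic reciprocity gives (221|409) = (409|221). Reduce: 409 ≡ 188 (mod 221). Now have (188|221).
Factor out 2: 188 = 2^2·47. Since 221 ≡ 5 (mod 8), (2|221) = -1, and (2|221)^2 = +1. Now have (47|221).
221 ≡ 1 (mod 4), so quadratic reciprocity gives (47|221) = (221|47). Reduce: 221 ≡ 33 (mod 47). Now have (33|47).
33 ≡ 1 (mod 4), so quadratic reciprocity gives (33|47) = (47|33). Reduce: 47 ≡ 14 (mod 33). Now have (14|33).
Factor out 2: 14 = 2·7. Since 33 ≡ 1 (mod 8), (2|33) = +1. Now have (7|33).
33 ≡ 1 (mod 4), so quadratic reciprocity gives (7|33) = (33|7). Reduce: 33 ≡ 5 (mod 7). Now have (5|7).
5 ≡ 1 (mod 4), so quadratic reciprocity gives (5|7) = (7|5). Reduce: 7 ≡ 2 (mod 5). Now have (2|5).
Factor out 2: 2 = 2. Since 5 ≡ 5 (mod 8), (2|5) = -1. Now have -(1|5).
(1|5) = 1. Collecting the sign factors: -1.
Product: (-1)·(-1) = 1.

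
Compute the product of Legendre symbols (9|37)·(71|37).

By multiplicativity, (9·71|37) = (9|37)·(71|37).
First factor (9|37):
9 ≡ 1 (mod 4), so quadratic reciprocity gives (9|37) = (37|9). Reduce: 37 ≡ 1 (mod 9). Now have (1|9).
(1|9) = 1. Collecting the sign factors: 1.
Second factor (71|37):
Reduce the numerator: 71 ≡ 34 (mod 37), so (71|37) = (34|37).
Factor out 2: 34 = 2·17. Since 37 ≡ 5 (mod 8), (2|37) = -1. Now have -(17|37).
17 ≡ 1 (mod 4), so quadratic reciprocity gives (17|37) = (37|17). Reduce: 37 ≡ 3 (mod 17). Now have -(3|17).
17 ≡ 1 (mod 4), so quadratic reciprocity gives (3|17) = (17|3). Reduce: 17 ≡ 2 (mod 3). Now have -(2|3).
Factor out 2: 2 = 2. Since 3 ≡ 3 (mod 8), (2|3) = -1. Now have (1|3).
(1|3) = 1. Collecting the sign factors: 1.
Product: (1)·(1) = 1.

1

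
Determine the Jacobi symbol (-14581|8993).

-1

(-14581|8993)
  = (3405|8993)    [-14581 ≡ 3405 mod 8993]
  = (8993|3405)    [QR: 3405 ≡ 1 mod 4, sign kept]
  = (2183|3405)    [8993 ≡ 2183 mod 3405]
  = (3405|2183)    [QR: 3405 ≡ 1 mod 4, sign kept]
  = (1222|2183)    [3405 ≡ 1222 mod 2183]
  = (611|2183)    [2183 ≡ 7 mod 8 ⇒ (2|2183) = +1]
  = -(2183|611)    [QR: both ≡ 3 mod 4, sign flips]
  = -(350|611)    [2183 ≡ 350 mod 611]
  = (175|611)    [611 ≡ 3 mod 8 ⇒ (2|611) = -1]
  = -(611|175)    [QR: both ≡ 3 mod 4, sign flips]
  = -(86|175)    [611 ≡ 86 mod 175]
  = -(43|175)    [175 ≡ 7 mod 8 ⇒ (2|175) = +1]
  = (175|43)    [QR: both ≡ 3 mod 4, sign flips]
  = (3|43)    [175 ≡ 3 mod 43]
  = -(43|3)    [QR: both ≡ 3 mod 4, sign flips]
  = -(1|3)    [43 ≡ 1 mod 3]
  = -1    [(1|3) = 1]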